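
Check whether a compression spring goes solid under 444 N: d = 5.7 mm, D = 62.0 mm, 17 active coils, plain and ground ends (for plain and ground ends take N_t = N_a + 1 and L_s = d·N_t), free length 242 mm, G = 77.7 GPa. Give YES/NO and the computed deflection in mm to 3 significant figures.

k = Gd⁴/(8D³N_a) = (77.7×10³)(5.7⁴)/(8·62.0³·17) = 2.5305 N/mm
N_t = 18; L_s = 5.7·18 = 102.6 mm; δ_solid = L₀ − L_s = 242 − 102.6 = 139.4 mm
δ = F/k = 444/2.5305 = 175.46 mm
δ ≥ δ_solid → spring goes solid

YES, δ = 175 mm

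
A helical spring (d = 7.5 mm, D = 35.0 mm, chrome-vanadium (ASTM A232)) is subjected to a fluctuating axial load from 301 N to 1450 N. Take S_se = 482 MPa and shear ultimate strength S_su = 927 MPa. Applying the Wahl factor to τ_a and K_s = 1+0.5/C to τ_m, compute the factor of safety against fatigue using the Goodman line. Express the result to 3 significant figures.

C = D/d = 35.0/7.5 = 4.6667; K_W = (4C−1)/(4C−4)+0.615/C = 1.3363; K_s = 1+0.5/C = 1.1071
F_a = (F_max−F_min)/2 = 574.5 N; F_m = (F_max+F_min)/2 = 875.5 N
τ_a = K_W·8F_aD/(πd³) = 1.3363 × 121.37 = 162.19 MPa
τ_m = K_s·8F_mD/(πd³) = 1.1071 × 184.96 = 204.78 MPa
Goodman: 1/n_f = τ_a/S_se + τ_m/S_su = 162.19/482 + 204.78/927 = 0.33650 + 0.22090 = 0.5574
n_f = 1/0.5574 = 1.794

1.79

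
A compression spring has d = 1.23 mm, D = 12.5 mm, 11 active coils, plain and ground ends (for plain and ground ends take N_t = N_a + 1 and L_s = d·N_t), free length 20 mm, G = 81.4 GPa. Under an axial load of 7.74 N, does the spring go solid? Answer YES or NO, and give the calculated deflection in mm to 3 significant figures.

YES, δ = 7.14 mm

k = Gd⁴/(8D³N_a) = (81.4×10³)(1.23⁴)/(8·12.5³·11) = 1.084 N/mm
N_t = 12; L_s = 1.23·12 = 14.76 mm; δ_solid = L₀ − L_s = 20 − 14.76 = 5.24 mm
δ = F/k = 7.74/1.084 = 7.1402 mm
δ ≥ δ_solid → spring goes solid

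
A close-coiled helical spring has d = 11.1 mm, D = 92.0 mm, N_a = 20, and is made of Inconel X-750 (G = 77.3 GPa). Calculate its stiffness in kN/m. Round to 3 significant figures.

9.42 kN/m

k = Gd⁴/(8D³N_a) = (77.3×10³ × 11.1⁴) / (8 × 92.0³ × 20)
  = 1.17347e+09 / 1.2459e+08 = 9.4186 N/mm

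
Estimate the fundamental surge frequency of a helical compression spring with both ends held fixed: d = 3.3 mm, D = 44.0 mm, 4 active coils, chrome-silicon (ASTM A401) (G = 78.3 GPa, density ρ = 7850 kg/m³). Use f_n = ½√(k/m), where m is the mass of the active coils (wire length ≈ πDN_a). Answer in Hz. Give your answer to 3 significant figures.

k = Gd⁴/(8D³N_a) = (78.3×10³)(3.3⁴)/(8·44.0³·4) = 3.4065 N/mm = 3406.5 N/m
Wire length L = πDN_a = π·44.0·4 = 552.92 mm
m = ρ·(πd²/4)·L = 7850 × 8.553×10⁻⁶ m² × 0.55292 m = 0.037124 kg
f_n = ½√(k/m) = 0.5·√(3406.5/0.037124) = 0.5·√(91761) = 151.46 Hz

151 Hz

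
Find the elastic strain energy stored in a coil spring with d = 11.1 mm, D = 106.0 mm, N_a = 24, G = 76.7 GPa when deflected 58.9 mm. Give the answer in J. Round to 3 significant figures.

k = Gd⁴/(8D³N_a) = (76.7×10³)(11.1⁴)/(8·106.0³·24) = 5.0918 N/mm
U = ½kδ² = 0.5 × 5.0918 × 58.9² = 8832.2 N·mm = 8.8322 J

8.83 J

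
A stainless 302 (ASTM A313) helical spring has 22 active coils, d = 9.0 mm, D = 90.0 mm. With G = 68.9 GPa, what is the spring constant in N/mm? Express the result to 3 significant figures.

k = Gd⁴/(8D³N_a) = (68.9×10³ × 9.0⁴) / (8 × 90.0³ × 22)
  = 4.52053e+08 / 1.28304e+08 = 3.5233 N/mm

3.52 N/mm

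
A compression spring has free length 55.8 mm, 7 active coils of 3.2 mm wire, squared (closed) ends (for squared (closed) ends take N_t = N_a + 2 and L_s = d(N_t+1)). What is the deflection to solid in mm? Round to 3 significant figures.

23.8 mm

N_t = 9; L_s = 3.2·10 = 32 mm
δ_solid = L₀ − L_s = 55.8 − 32 = 23.8 mm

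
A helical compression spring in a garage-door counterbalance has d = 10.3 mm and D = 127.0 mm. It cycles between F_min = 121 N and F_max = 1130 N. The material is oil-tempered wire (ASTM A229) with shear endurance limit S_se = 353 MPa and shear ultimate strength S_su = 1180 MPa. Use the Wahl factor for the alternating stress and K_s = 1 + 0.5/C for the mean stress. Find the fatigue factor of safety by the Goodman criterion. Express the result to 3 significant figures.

1.57

C = D/d = 127.0/10.3 = 12.3301; K_W = (4C−1)/(4C−4)+0.615/C = 1.1161; K_s = 1+0.5/C = 1.0406
F_a = (F_max−F_min)/2 = 504.5 N; F_m = (F_max+F_min)/2 = 625.5 N
τ_a = K_W·8F_aD/(πd³) = 1.1161 × 149.31 = 166.64 MPa
τ_m = K_s·8F_mD/(πd³) = 1.0406 × 185.12 = 192.63 MPa
Goodman: 1/n_f = τ_a/S_se + τ_m/S_su = 166.64/353 + 192.63/1180 = 0.47208 + 0.16325 = 0.63532
n_f = 1/0.63532 = 1.574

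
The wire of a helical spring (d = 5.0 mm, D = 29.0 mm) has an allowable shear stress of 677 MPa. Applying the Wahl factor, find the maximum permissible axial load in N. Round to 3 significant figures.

908 N

C = D/d = 29.0/5.0 = 5.8000
K_W = (4C−1)/(4C−4) + 0.615/C = 22.200/19.200 + 0.1060 = 1.2623
τ_max = K·8FD/(πd³) → F_max = τ_allow·πd³/(8DK)
F_max = 677·π·5.0³/(8·29.0·1.2623) = 2.6586e+05/292.85 = 907.83 N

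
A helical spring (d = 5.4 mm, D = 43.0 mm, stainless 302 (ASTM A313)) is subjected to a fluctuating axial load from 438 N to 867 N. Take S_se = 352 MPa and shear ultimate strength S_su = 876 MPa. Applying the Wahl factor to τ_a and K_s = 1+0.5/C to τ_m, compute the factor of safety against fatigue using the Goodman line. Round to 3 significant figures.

C = D/d = 43.0/5.4 = 7.9630; K_W = (4C−1)/(4C−4)+0.615/C = 1.1849; K_s = 1+0.5/C = 1.0628
F_a = (F_max−F_min)/2 = 214.5 N; F_m = (F_max+F_min)/2 = 652.5 N
τ_a = K_W·8F_aD/(πd³) = 1.1849 × 149.16 = 176.75 MPa
τ_m = K_s·8F_mD/(πd³) = 1.0628 × 453.74 = 482.23 MPa
Goodman: 1/n_f = τ_a/S_se + τ_m/S_su = 176.75/352 + 482.23/876 = 0.50212 + 0.55049 = 1.0526
n_f = 1/1.0526 = 0.95

0.950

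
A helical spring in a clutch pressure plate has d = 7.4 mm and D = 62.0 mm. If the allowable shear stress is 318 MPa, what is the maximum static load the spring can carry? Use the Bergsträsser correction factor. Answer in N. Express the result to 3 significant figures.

701 N

C = D/d = 62.0/7.4 = 8.3784
K_B = (4C+2)/(4C−3) = 35.514/30.514 = 1.1639
τ_max = K·8FD/(πd³) → F_max = τ_allow·πd³/(8DK)
F_max = 318·π·7.4³/(8·62.0·1.1639) = 4.0483e+05/577.28 = 701.28 N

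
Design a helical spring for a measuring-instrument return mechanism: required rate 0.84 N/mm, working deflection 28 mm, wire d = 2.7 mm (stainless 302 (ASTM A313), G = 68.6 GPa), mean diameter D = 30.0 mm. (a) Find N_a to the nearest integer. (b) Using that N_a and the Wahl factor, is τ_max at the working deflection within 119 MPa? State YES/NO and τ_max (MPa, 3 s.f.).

(a) 20 coils; (b) YES, τ_max = 104 MPa

N_a = Gd⁴/(8D³k) = (68.6×10³)(2.7⁴)/(8·30.0³·0.84) = 20.09 → N_a = 20
Actual rate k = Gd⁴/(8D³·20) = 0.84391 N/mm
Working load F = kδ = 0.84391·28 = 23.629 N
C = 30.0/2.7 = 11.1111; K_W = (4C−1)/(4C−4)+0.615/C = 1.1295
τ_max = K_W·8FD/(πd³) = 1.1295·91.711 = 103.59 MPa
τ_max ≤ 119 MPa → acceptable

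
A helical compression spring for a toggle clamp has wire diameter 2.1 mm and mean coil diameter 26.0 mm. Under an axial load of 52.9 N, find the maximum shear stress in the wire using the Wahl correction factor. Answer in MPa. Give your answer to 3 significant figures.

422 MPa

Spring index C = D/d = 26.0/2.1 = 12.3810
K_W = (4C−1)/(4C−4) + 0.615/C = 48.524/45.524 + 0.0497 = 1.1156
τ₀ = 8FD/(πd³) = 8·52.9·26.0/(π·2.1³) = 11003.2/29.094 = 378.19 MPa
τ_max = K·τ₀ = 1.1156 × 378.19 = 421.9 MPa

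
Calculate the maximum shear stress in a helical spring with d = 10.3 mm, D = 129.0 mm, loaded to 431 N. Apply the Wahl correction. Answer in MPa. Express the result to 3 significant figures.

144 MPa

Spring index C = D/d = 129.0/10.3 = 12.5243
K_W = (4C−1)/(4C−4) + 0.615/C = 49.097/46.097 + 0.0491 = 1.1142
τ₀ = 8FD/(πd³) = 8·431·129.0/(π·10.3³) = 444792/3432.9 = 129.57 MPa
τ_max = K·τ₀ = 1.1142 × 129.57 = 144.36 MPa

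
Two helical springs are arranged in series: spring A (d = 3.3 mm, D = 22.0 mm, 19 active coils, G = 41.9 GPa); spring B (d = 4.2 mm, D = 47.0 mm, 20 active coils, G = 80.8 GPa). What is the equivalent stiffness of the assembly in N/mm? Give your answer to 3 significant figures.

k_A = Gd⁴/(8D³N_a) = (41.9×10³)(3.3⁴)/(8·22.0³·19) = 3.0701 N/mm
k_B = Gd⁴/(8D³N_a) = (80.8×10³)(4.2⁴)/(8·47.0³·20) = 1.5135 N/mm
Series: 1/k_eq = 1/3.0701 + 1/1.5135 = 0.98642; k_eq = 1.0138 N/mm

1.01 N/mm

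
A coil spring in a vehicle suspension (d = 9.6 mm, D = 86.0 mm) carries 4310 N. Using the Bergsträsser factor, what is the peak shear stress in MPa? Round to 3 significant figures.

Spring index C = D/d = 86.0/9.6 = 8.9583
K_B = (4C+2)/(4C−3) = 37.833/32.833 = 1.1523
τ₀ = 8FD/(πd³) = 8·4310·86.0/(π·9.6³) = 2.96528e+06/2779.5 = 1066.8 MPa
τ_max = K·τ₀ = 1.1523 × 1066.8 = 1229.3 MPa

1230 MPa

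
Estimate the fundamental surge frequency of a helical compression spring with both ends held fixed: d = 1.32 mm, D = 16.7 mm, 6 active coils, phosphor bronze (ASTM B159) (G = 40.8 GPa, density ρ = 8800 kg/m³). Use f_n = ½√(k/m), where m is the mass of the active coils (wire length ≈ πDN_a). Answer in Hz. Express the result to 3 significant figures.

k = Gd⁴/(8D³N_a) = (40.8×10³)(1.32⁴)/(8·16.7³·6) = 0.55407 N/mm = 554.07 N/m
Wire length L = πDN_a = π·16.7·6 = 314.79 mm
m = ρ·(πd²/4)·L = 8800 × 1.3685×10⁻⁶ m² × 0.31479 m = 0.0037909 kg
f_n = ½√(k/m) = 0.5·√(554.07/0.0037909) = 0.5·√(1.4616e+05) = 191.15 Hz

191 Hz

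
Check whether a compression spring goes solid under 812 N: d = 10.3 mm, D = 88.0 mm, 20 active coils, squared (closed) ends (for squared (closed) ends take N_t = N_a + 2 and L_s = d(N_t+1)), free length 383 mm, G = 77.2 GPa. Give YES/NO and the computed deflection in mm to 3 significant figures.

k = Gd⁴/(8D³N_a) = (77.2×10³)(10.3⁴)/(8·88.0³·20) = 7.9689 N/mm
N_t = 22; L_s = 10.3·23 = 236.9 mm; δ_solid = L₀ − L_s = 383 − 236.9 = 146.1 mm
δ = F/k = 812/7.9689 = 101.9 mm
δ < δ_solid → spring does not go solid

NO, δ = 102 mm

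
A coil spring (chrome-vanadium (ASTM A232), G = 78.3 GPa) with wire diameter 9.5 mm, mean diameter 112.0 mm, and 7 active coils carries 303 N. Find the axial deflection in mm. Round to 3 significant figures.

k = Gd⁴/(8D³N_a) = (78.3×10³)(9.5⁴)/(8·112.0³·7) = 8.1061 N/mm
δ = F/k = 303 / 8.1061 = 37.379 mm

37.4 mm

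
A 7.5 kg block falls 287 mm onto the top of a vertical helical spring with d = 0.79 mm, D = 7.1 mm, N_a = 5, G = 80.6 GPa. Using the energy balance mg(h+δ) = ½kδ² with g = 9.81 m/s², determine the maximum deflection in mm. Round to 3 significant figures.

k = Gd⁴/(8D³N_a) = (80.6×10³)(0.79⁴)/(8·7.1³·5) = 2.1928 N/mm
W = mg = 7.5 × 9.81 = 73.575 N
½kδ² − Wδ − Wh = 0 → δ = (W + √(W² + 2kWh))/k
δ = (73.575 + √(5413.3 + 92608.4))/2.1928 = (73.575 + 313.08)/2.1928 = 176.33 mm

176 mm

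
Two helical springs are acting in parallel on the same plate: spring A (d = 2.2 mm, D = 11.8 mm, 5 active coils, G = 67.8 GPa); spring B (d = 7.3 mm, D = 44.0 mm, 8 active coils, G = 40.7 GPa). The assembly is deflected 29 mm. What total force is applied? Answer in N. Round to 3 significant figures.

k_A = Gd⁴/(8D³N_a) = (67.8×10³)(2.2⁴)/(8·11.8³·5) = 24.167 N/mm
k_B = Gd⁴/(8D³N_a) = (40.7×10³)(7.3⁴)/(8·44.0³·8) = 21.201 N/mm
Parallel: k_eq = 24.167 + 21.201 = 45.367 N/mm
F = k_eq·δ = 45.367·29 = 1315.6 N

1320 N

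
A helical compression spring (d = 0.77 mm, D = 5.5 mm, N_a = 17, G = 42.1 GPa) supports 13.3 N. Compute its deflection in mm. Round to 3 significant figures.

k = Gd⁴/(8D³N_a) = (42.1×10³)(0.77⁴)/(8·5.5³·17) = 0.65406 N/mm
δ = F/k = 13.3 / 0.65406 = 20.335 mm

20.3 mm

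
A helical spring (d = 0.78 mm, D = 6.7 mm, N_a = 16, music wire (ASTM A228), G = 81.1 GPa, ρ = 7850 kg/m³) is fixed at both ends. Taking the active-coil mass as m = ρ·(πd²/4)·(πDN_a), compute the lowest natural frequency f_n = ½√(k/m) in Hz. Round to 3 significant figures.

393 Hz

k = Gd⁴/(8D³N_a) = (81.1×10³)(0.78⁴)/(8·6.7³·16) = 0.77977 N/mm = 779.77 N/m
Wire length L = πDN_a = π·6.7·16 = 336.78 mm
m = ρ·(πd²/4)·L = 7850 × 0.47784×10⁻⁶ m² × 0.33678 m = 0.0012633 kg
f_n = ½√(k/m) = 0.5·√(779.77/0.0012633) = 0.5·√(6.1726e+05) = 392.83 Hz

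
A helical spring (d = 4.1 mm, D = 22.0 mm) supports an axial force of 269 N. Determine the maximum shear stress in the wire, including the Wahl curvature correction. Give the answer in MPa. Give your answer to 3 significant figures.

281 MPa

Spring index C = D/d = 22.0/4.1 = 5.3659
K_W = (4C−1)/(4C−4) + 0.615/C = 20.463/17.463 + 0.1146 = 1.2864
τ₀ = 8FD/(πd³) = 8·269·22.0/(π·4.1³) = 47344/216.52 = 218.66 MPa
τ_max = K·τ₀ = 1.2864 × 218.66 = 281.28 MPa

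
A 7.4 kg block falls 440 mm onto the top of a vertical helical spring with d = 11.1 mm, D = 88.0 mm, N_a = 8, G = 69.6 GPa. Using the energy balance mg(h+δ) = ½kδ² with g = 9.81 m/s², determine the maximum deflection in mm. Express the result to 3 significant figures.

54.4 mm

k = Gd⁴/(8D³N_a) = (69.6×10³)(11.1⁴)/(8·88.0³·8) = 24.226 N/mm
W = mg = 7.4 × 9.81 = 72.594 N
½kδ² − Wδ − Wh = 0 → δ = (W + √(W² + 2kWh))/k
δ = (72.594 + √(5269.9 + 1.54759e+06))/24.226 = (72.594 + 1246.1)/24.226 = 54.436 mm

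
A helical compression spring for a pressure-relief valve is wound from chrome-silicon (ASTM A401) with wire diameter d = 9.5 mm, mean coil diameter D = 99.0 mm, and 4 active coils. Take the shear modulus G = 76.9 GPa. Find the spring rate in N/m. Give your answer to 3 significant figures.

20200 N/m

k = Gd⁴/(8D³N_a) = (76.9×10³ × 9.5⁴) / (8 × 99.0³ × 4)
  = 6.26355e+08 / 3.10496e+07 = 20.173 N/mm = 20173 N/m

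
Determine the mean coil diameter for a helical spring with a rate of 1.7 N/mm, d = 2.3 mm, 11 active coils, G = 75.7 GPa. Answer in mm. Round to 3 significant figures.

24.2 mm

D = (Gd⁴/(8N_a·k))^(1/3) = (75.7×10³·2.3⁴/(8·11·1.7))^(1/3)
  = (14160.4)^(1/3) = 24.1931 mm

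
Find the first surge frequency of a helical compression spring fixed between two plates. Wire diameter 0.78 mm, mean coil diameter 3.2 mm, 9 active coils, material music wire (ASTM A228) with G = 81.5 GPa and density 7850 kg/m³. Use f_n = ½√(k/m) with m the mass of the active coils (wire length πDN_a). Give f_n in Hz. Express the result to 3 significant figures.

3070 Hz

k = Gd⁴/(8D³N_a) = (81.5×10³)(0.78⁴)/(8·3.2³·9) = 12.787 N/mm = 12787 N/m
Wire length L = πDN_a = π·3.2·9 = 90.478 mm
m = ρ·(πd²/4)·L = 7850 × 0.47784×10⁻⁶ m² × 0.090478 m = 0.00033938 kg
f_n = ½√(k/m) = 0.5·√(12787/0.00033938) = 0.5·√(3.7676e+07) = 3069 Hz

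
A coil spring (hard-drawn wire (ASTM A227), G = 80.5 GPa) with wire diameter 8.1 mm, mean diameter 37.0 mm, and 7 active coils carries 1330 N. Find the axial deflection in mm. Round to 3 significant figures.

10.9 mm

k = Gd⁴/(8D³N_a) = (80.5×10³)(8.1⁴)/(8·37.0³·7) = 122.16 N/mm
δ = F/k = 1330 / 122.16 = 10.887 mm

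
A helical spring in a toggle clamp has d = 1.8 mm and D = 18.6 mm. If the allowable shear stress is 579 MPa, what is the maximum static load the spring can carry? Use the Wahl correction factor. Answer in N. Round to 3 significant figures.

62.5 N

C = D/d = 18.6/1.8 = 10.3333
K_W = (4C−1)/(4C−4) + 0.615/C = 40.333/37.333 + 0.0595 = 1.1399
τ_max = K·8FD/(πd³) → F_max = τ_allow·πd³/(8DK)
F_max = 579·π·1.8³/(8·18.6·1.1399) = 10608/169.61 = 62.544 N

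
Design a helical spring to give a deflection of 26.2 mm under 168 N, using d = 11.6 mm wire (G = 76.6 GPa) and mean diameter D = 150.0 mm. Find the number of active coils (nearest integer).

8

Required rate k = F/δ = 168/26.2 = 6.4122 N/mm
N_a = Gd⁴/(8D³k) = (76.6×10³ × 11.6⁴)/(8 × 150.0³ × 6.4122)
    = 1.38695e+09 / 1.7313e+08 = 8.011 → 8 coils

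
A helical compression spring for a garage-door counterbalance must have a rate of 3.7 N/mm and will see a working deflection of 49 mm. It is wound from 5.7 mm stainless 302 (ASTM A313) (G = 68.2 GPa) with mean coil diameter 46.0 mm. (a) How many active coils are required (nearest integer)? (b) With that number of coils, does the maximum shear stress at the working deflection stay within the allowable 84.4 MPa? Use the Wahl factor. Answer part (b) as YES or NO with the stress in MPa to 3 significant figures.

N_a = Gd⁴/(8D³k) = (68.2×10³)(5.7⁴)/(8·46.0³·3.7) = 24.99 → N_a = 25
Actual rate k = Gd⁴/(8D³·25) = 3.6981 N/mm
Working load F = kδ = 3.6981·49 = 181.21 N
C = 46.0/5.7 = 8.0702; K_W = (4C−1)/(4C−4)+0.615/C = 1.1823
τ_max = K_W·8FD/(πd³) = 1.1823·114.62 = 135.51 MPa
τ_max > 84.4 MPa → exceeds allowable

(a) 25 coils; (b) NO, τ_max = 136 MPa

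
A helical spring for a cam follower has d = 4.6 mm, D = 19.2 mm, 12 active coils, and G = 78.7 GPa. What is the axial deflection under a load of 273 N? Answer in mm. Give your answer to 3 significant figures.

k = Gd⁴/(8D³N_a) = (78.7×10³)(4.6⁴)/(8·19.2³·12) = 51.86 N/mm
δ = F/k = 273 / 51.86 = 5.2642 mm

5.26 mm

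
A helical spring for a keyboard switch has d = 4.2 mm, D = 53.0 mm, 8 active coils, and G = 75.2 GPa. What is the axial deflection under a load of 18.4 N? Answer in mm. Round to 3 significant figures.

k = Gd⁴/(8D³N_a) = (75.2×10³)(4.2⁴)/(8·53.0³·8) = 2.4559 N/mm
δ = F/k = 18.4 / 2.4559 = 7.4922 mm

7.49 mm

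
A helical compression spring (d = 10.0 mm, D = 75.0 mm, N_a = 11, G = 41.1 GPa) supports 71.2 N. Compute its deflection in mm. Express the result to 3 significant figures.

k = Gd⁴/(8D³N_a) = (41.1×10³)(10.0⁴)/(8·75.0³·11) = 11.071 N/mm
δ = F/k = 71.2 / 11.071 = 6.4314 mm

6.43 mm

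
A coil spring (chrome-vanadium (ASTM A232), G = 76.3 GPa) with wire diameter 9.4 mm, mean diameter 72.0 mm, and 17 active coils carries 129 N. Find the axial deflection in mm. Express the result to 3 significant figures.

k = Gd⁴/(8D³N_a) = (76.3×10³)(9.4⁴)/(8·72.0³·17) = 11.735 N/mm
δ = F/k = 129 / 11.735 = 10.992 mm

11.0 mm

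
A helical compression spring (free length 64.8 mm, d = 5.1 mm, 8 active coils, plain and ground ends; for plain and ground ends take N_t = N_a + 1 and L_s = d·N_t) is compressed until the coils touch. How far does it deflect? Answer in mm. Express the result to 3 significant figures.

N_t = 9; L_s = 5.1·9 = 45.9 mm
δ_solid = L₀ − L_s = 64.8 − 45.9 = 18.9 mm

18.9 mm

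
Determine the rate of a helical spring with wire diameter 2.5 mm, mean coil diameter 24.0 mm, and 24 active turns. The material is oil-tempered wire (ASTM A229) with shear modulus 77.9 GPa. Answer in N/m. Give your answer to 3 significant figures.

k = Gd⁴/(8D³N_a) = (77.9×10³ × 2.5⁴) / (8 × 24.0³ × 24)
  = 3.04297e+06 / 2.65421e+06 = 1.1465 N/mm = 1146.5 N/m

1150 N/m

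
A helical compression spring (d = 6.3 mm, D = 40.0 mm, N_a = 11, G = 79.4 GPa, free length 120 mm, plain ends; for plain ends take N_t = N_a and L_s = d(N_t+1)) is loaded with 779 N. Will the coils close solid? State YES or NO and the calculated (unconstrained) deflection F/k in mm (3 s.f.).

k = Gd⁴/(8D³N_a) = (79.4×10³)(6.3⁴)/(8·40.0³·11) = 22.209 N/mm
N_t = 11; L_s = 6.3·12 = 75.6 mm; δ_solid = L₀ − L_s = 120 − 75.6 = 44.4 mm
δ = F/k = 779/22.209 = 35.077 mm
δ < δ_solid → spring does not go solid

NO, δ = 35.1 mm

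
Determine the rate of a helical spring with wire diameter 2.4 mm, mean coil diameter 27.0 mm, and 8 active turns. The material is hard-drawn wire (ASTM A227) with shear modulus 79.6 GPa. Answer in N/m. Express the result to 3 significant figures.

2100 N/m

k = Gd⁴/(8D³N_a) = (79.6×10³ × 2.4⁴) / (8 × 27.0³ × 8)
  = 2.64094e+06 / 1.25971e+06 = 2.0965 N/mm = 2096.5 N/m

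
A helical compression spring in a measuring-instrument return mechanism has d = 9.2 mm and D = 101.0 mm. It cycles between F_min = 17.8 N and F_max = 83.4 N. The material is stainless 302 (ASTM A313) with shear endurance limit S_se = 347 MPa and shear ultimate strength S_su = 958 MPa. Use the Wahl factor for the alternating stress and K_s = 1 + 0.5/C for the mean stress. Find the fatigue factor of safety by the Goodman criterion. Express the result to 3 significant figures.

C = D/d = 101.0/9.2 = 10.9783; K_W = (4C−1)/(4C−4)+0.615/C = 1.1312; K_s = 1+0.5/C = 1.0455
F_a = (F_max−F_min)/2 = 32.8 N; F_m = (F_max+F_min)/2 = 50.6 N
τ_a = K_W·8F_aD/(πd³) = 1.1312 × 10.834 = 12.255 MPa
τ_m = K_s·8F_mD/(πd³) = 1.0455 × 16.713 = 17.474 MPa
Goodman: 1/n_f = τ_a/S_se + τ_m/S_su = 12.255/347 + 17.474/958 = 0.03532 + 0.01824 = 0.053556
n_f = 1/0.053556 = 18.67

18.7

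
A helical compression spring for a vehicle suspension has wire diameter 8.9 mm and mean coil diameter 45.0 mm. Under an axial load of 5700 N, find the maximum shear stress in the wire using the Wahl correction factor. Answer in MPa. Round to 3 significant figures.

Spring index C = D/d = 45.0/8.9 = 5.0562
K_W = (4C−1)/(4C−4) + 0.615/C = 19.225/16.225 + 0.1216 = 1.3065
τ₀ = 8FD/(πd³) = 8·5700·45.0/(π·8.9³) = 2.052e+06/2214.7 = 926.53 MPa
τ_max = K·τ₀ = 1.3065 × 926.53 = 1210.5 MPa

1210 MPa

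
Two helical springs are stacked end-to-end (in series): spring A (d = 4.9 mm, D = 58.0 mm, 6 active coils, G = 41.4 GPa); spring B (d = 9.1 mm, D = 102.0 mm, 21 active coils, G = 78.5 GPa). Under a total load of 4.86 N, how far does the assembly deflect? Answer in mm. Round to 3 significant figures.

3.52 mm

k_A = Gd⁴/(8D³N_a) = (41.4×10³)(4.9⁴)/(8·58.0³·6) = 2.5484 N/mm
k_B = Gd⁴/(8D³N_a) = (78.5×10³)(9.1⁴)/(8·102.0³·21) = 3.0194 N/mm
Series: 1/k_eq = 1/2.5484 + 1/3.0194 = 0.7236; k_eq = 1.382 N/mm
δ = F/k_eq = 4.86/1.382 = 3.5167 mm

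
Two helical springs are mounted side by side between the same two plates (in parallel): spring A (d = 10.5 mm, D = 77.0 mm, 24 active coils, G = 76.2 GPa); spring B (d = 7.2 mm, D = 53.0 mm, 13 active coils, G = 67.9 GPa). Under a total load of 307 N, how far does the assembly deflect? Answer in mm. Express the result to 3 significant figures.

13.7 mm

k_A = Gd⁴/(8D³N_a) = (76.2×10³)(10.5⁴)/(8·77.0³·24) = 10.567 N/mm
k_B = Gd⁴/(8D³N_a) = (67.9×10³)(7.2⁴)/(8·53.0³·13) = 11.785 N/mm
Parallel: k_eq = 10.567 + 11.785 = 22.352 N/mm
δ = F/k_eq = 307/22.352 = 13.735 mm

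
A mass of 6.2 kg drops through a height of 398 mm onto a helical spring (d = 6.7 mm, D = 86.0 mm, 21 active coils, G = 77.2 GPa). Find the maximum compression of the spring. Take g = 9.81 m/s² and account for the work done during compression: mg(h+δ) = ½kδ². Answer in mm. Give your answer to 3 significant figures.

229 mm

k = Gd⁴/(8D³N_a) = (77.2×10³)(6.7⁴)/(8·86.0³·21) = 1.4558 N/mm
W = mg = 6.2 × 9.81 = 60.822 N
½kδ² − Wδ − Wh = 0 → δ = (W + √(W² + 2kWh))/k
δ = (60.822 + √(3699.3 + 70483.2))/1.4558 = (60.822 + 272.36)/1.4558 = 228.86 mm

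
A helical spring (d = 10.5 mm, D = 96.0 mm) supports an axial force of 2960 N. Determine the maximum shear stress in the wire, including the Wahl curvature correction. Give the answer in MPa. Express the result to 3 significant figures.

Spring index C = D/d = 96.0/10.5 = 9.1429
K_W = (4C−1)/(4C−4) + 0.615/C = 35.571/32.571 + 0.0673 = 1.1594
τ₀ = 8FD/(πd³) = 8·2960·96.0/(π·10.5³) = 2.27328e+06/3636.8 = 625.08 MPa
τ_max = K·τ₀ = 1.1594 × 625.08 = 724.7 MPa

725 MPa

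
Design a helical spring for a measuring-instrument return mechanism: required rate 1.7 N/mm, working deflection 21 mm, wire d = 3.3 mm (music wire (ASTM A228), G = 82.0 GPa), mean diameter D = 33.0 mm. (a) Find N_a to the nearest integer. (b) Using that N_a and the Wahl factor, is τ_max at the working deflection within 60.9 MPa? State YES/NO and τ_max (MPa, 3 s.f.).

(a) 20 coils; (b) NO, τ_max = 95.1 MPa

N_a = Gd⁴/(8D³k) = (82.0×10³)(3.3⁴)/(8·33.0³·1.7) = 19.9 → N_a = 20
Actual rate k = Gd⁴/(8D³·20) = 1.6912 N/mm
Working load F = kδ = 1.6912·21 = 35.516 N
C = 33.0/3.3 = 10.0000; K_W = (4C−1)/(4C−4)+0.615/C = 1.1448
τ_max = K_W·8FD/(πd³) = 1.1448·83.05 = 95.078 MPa
τ_max > 60.9 MPa → exceeds allowable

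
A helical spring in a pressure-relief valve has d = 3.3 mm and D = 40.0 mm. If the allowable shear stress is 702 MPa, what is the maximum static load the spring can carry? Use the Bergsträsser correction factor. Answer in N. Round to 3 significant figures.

223 N

C = D/d = 40.0/3.3 = 12.1212
K_B = (4C+2)/(4C−3) = 50.485/45.485 = 1.1099
τ_max = K·8FD/(πd³) → F_max = τ_allow·πd³/(8DK)
F_max = 702·π·3.3³/(8·40.0·1.1099) = 79255/355.18 = 223.14 N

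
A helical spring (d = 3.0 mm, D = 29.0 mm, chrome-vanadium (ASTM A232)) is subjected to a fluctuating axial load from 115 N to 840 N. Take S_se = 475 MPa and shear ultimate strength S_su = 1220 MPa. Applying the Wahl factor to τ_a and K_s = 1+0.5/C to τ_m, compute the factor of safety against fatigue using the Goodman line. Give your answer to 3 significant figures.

0.284

C = D/d = 29.0/3.0 = 9.6667; K_W = (4C−1)/(4C−4)+0.615/C = 1.1502; K_s = 1+0.5/C = 1.0517
F_a = (F_max−F_min)/2 = 362.5 N; F_m = (F_max+F_min)/2 = 477.5 N
τ_a = K_W·8F_aD/(πd³) = 1.1502 × 991.48 = 1140.4 MPa
τ_m = K_s·8F_mD/(πd³) = 1.0517 × 1306 = 1373.6 MPa
Goodman: 1/n_f = τ_a/S_se + τ_m/S_su = 1140.4/475 + 1373.6/1220 = 2.40075 + 1.12587 = 3.5266
n_f = 1/3.5266 = 0.2836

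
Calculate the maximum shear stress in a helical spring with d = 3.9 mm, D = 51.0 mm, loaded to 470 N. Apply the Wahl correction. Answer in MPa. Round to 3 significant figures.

1140 MPa

Spring index C = D/d = 51.0/3.9 = 13.0769
K_W = (4C−1)/(4C−4) + 0.615/C = 51.308/48.308 + 0.0470 = 1.1091
τ₀ = 8FD/(πd³) = 8·470·51.0/(π·3.9³) = 191760/186.36 = 1029 MPa
τ_max = K·τ₀ = 1.1091 × 1029 = 1141.3 MPa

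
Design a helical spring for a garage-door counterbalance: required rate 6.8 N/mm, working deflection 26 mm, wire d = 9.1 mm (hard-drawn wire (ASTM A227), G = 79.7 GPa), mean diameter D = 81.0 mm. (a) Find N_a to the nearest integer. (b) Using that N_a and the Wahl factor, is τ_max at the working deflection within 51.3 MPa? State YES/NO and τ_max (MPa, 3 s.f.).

N_a = Gd⁴/(8D³k) = (79.7×10³)(9.1⁴)/(8·81.0³·6.8) = 18.9 → N_a = 19
Actual rate k = Gd⁴/(8D³·19) = 6.7659 N/mm
Working load F = kδ = 6.7659·26 = 175.91 N
C = 81.0/9.1 = 8.9011; K_W = (4C−1)/(4C−4)+0.615/C = 1.1640
τ_max = K_W·8FD/(πd³) = 1.1640·48.15 = 56.048 MPa
τ_max > 51.3 MPa → exceeds allowable

(a) 19 coils; (b) NO, τ_max = 56.0 MPa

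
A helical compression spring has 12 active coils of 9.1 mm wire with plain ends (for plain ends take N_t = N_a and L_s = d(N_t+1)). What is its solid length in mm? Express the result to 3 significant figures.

118 mm

plain ends: N_t = N_a = 12
L_s = d·(N_t+1) = 9.1 × 13 = 118.3 mm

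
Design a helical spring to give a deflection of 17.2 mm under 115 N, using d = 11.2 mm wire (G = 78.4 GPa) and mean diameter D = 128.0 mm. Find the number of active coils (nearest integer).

Required rate k = F/δ = 115/17.2 = 6.686 N/mm
N_a = Gd⁴/(8D³k) = (78.4×10³ × 11.2⁴)/(8 × 128.0³ × 6.686)
    = 1.23364e+09 / 1.12173e+08 = 11 → 11 coils

11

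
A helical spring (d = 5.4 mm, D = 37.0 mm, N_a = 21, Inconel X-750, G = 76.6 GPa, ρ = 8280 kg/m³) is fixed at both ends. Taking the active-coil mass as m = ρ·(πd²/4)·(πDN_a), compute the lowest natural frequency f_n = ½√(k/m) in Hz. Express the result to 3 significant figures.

k = Gd⁴/(8D³N_a) = (76.6×10³)(5.4⁴)/(8·37.0³·21) = 7.654 N/mm = 7654 N/m
Wire length L = πDN_a = π·37.0·21 = 2441 mm
m = ρ·(πd²/4)·L = 8280 × 22.902×10⁻⁶ m² × 2.441 m = 0.46289 kg
f_n = ½√(k/m) = 0.5·√(7654/0.46289) = 0.5·√(16535) = 64.295 Hz

64.3 Hz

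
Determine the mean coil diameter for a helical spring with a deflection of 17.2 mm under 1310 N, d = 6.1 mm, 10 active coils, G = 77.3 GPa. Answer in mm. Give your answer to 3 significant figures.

Required rate k = F/δ = 1310/17.2 = 76.163 N/mm
D = (Gd⁴/(8N_a·k))^(1/3) = (77.3×10³·6.1⁴/(8·10·76.163))^(1/3)
  = (17565.7)^(1/3) = 25.9949 mm

26.0 mm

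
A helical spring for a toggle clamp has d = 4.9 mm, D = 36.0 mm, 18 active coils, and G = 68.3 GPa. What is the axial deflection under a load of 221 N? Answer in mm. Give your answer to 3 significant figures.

k = Gd⁴/(8D³N_a) = (68.3×10³)(4.9⁴)/(8·36.0³·18) = 5.8605 N/mm
δ = F/k = 221 / 5.8605 = 37.71 mm

37.7 mm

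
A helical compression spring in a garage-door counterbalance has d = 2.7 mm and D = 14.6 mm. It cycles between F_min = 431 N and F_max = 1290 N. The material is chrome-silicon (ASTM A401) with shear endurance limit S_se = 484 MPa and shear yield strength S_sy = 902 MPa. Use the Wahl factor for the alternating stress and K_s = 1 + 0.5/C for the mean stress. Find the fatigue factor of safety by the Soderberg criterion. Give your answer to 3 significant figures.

C = D/d = 14.6/2.7 = 5.4074; K_W = (4C−1)/(4C−4)+0.615/C = 1.2839; K_s = 1+0.5/C = 1.0925
F_a = (F_max−F_min)/2 = 429.5 N; F_m = (F_max+F_min)/2 = 860.5 N
τ_a = K_W·8F_aD/(πd³) = 1.2839 × 811.27 = 1041.6 MPa
τ_m = K_s·8F_mD/(πd³) = 1.0925 × 1625.4 = 1775.7 MPa
Soderberg: 1/n_f = τ_a/S_se + τ_m/S_sy = 1041.6/484 + 1775.7/902 = 2.15204 + 1.96858 = 4.1206
n_f = 1/4.1206 = 0.2427

0.243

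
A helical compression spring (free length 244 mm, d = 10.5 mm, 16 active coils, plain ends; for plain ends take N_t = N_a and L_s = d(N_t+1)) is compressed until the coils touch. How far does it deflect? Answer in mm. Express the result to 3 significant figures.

N_t = 16; L_s = 10.5·17 = 178.5 mm
δ_solid = L₀ − L_s = 244 − 178.5 = 65.5 mm

65.5 mm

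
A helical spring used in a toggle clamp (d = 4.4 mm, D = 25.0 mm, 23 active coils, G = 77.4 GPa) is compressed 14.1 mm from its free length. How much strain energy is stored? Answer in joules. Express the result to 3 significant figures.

1.00 J

k = Gd⁴/(8D³N_a) = (77.4×10³)(4.4⁴)/(8·25.0³·23) = 10.091 N/mm
U = ½kδ² = 0.5 × 10.091 × 14.1² = 1003 N·mm = 1.003 J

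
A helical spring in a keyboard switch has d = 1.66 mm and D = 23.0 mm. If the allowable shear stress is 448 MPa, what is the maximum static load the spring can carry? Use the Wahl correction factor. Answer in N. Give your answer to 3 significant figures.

C = D/d = 23.0/1.66 = 13.8554
K_W = (4C−1)/(4C−4) + 0.615/C = 54.422/51.422 + 0.0444 = 1.1027
τ_max = K·8FD/(πd³) → F_max = τ_allow·πd³/(8DK)
F_max = 448·π·1.66³/(8·23.0·1.1027) = 6438/202.9 = 31.73 N

31.7 N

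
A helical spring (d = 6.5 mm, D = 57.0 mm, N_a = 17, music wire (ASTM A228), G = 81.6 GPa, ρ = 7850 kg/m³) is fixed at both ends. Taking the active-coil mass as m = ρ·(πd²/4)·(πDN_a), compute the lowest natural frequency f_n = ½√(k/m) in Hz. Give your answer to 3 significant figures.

42.7 Hz

k = Gd⁴/(8D³N_a) = (81.6×10³)(6.5⁴)/(8·57.0³·17) = 5.7834 N/mm = 5783.4 N/m
Wire length L = πDN_a = π·57.0·17 = 3044.2 mm
m = ρ·(πd²/4)·L = 7850 × 33.183×10⁻⁶ m² × 3.0442 m = 0.79298 kg
f_n = ½√(k/m) = 0.5·√(5783.4/0.79298) = 0.5·√(7293.2) = 42.7 Hz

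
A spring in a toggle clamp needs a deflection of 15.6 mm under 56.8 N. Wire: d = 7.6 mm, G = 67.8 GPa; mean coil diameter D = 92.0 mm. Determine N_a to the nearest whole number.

Required rate k = F/δ = 56.8/15.6 = 3.641 N/mm
N_a = Gd⁴/(8D³k) = (67.8×10³ × 7.6⁴)/(8 × 92.0³ × 3.641)
    = 2.26196e+08 / 2.26818e+07 = 9.973 → 10 coils

10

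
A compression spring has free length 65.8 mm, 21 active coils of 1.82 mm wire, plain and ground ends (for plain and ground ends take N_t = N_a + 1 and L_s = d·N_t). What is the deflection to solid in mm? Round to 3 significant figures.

25.8 mm

N_t = 22; L_s = 1.82·22 = 40.04 mm
δ_solid = L₀ − L_s = 65.8 − 40.04 = 25.76 mm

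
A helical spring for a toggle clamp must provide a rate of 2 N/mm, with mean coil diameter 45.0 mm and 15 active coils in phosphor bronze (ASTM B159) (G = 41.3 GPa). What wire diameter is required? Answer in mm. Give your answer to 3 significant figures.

d = (8D³N_a·k / G)^(1/4) = (8·45.0³·15·2 / (41.3×10³))^0.25
  = (529.54)^0.25 = 4.7971 mm

4.80 mm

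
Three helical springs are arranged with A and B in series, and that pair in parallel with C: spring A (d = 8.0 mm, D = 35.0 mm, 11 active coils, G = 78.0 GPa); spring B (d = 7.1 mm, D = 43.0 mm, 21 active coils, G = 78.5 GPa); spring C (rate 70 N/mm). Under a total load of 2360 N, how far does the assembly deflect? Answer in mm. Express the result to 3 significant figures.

k_A = Gd⁴/(8D³N_a) = (78.0×10³)(8.0⁴)/(8·35.0³·11) = 84.677 N/mm
k_B = Gd⁴/(8D³N_a) = (78.5×10³)(7.1⁴)/(8·43.0³·21) = 14.934 N/mm
Springs A,B series: k_AB = 1/(1/84.677+1/14.934) = 12.695 N/mm; parallel with C: k_eq = 12.695+70 = 82.695 N/mm
δ = F/k_eq = 2360/82.695 = 28.538 mm

28.5 mm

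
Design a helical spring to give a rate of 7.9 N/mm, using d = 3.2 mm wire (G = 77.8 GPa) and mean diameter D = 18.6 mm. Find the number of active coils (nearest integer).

20

N_a = Gd⁴/(8D³k) = (77.8×10³ × 3.2⁴)/(8 × 18.6³ × 7.9)
    = 8.15792e+06 / 406683 = 20.06 → 20 coils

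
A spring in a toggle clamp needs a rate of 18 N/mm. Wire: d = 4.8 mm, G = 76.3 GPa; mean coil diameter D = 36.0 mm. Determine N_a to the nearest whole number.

6

N_a = Gd⁴/(8D³k) = (76.3×10³ × 4.8⁴)/(8 × 36.0³ × 18)
    = 4.05032e+07 / 6.71846e+06 = 6.029 → 6 coils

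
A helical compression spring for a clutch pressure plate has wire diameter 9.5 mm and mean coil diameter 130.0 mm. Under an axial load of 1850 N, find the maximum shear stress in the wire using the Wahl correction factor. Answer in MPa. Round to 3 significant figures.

789 MPa

Spring index C = D/d = 130.0/9.5 = 13.6842
K_W = (4C−1)/(4C−4) + 0.615/C = 53.737/50.737 + 0.0449 = 1.1041
τ₀ = 8FD/(πd³) = 8·1850·130.0/(π·9.5³) = 1.924e+06/2693.5 = 714.31 MPa
τ_max = K·τ₀ = 1.1041 × 714.31 = 788.64 MPa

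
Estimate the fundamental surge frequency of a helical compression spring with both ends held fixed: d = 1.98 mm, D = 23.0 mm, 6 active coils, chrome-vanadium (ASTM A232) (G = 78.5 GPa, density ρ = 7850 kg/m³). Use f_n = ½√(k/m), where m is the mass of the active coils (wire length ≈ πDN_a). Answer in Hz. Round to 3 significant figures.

222 Hz

k = Gd⁴/(8D³N_a) = (78.5×10³)(1.98⁴)/(8·23.0³·6) = 2.0659 N/mm = 2065.9 N/m
Wire length L = πDN_a = π·23.0·6 = 433.54 mm
m = ρ·(πd²/4)·L = 7850 × 3.0791×10⁻⁶ m² × 0.43354 m = 0.010479 kg
f_n = ½√(k/m) = 0.5·√(2065.9/0.010479) = 0.5·√(1.9715e+05) = 222.01 Hz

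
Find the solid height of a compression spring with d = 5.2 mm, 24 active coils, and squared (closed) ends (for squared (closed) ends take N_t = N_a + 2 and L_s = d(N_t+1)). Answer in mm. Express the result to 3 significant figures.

140 mm

squared (closed) ends: N_t = N_a + 2 = 24 + 2 = 26
L_s = d·(N_t+1) = 5.2 × 27 = 140.4 mm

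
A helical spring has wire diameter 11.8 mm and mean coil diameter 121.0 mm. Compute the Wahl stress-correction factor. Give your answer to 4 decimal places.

1.1410

C = D/d = 121.0/11.8 = 10.2542
K_W = (4C−1)/(4C−4) + 0.615/C = 40.017/37.017 + 0.0600 = 1.1410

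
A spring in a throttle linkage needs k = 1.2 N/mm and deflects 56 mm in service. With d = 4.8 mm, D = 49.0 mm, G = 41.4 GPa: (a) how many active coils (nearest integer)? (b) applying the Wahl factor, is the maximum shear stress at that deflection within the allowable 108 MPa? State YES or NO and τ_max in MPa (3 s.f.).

N_a = Gd⁴/(8D³k) = (41.4×10³)(4.8⁴)/(8·49.0³·1.2) = 19.46 → N_a = 19
Actual rate k = Gd⁴/(8D³·19) = 1.2289 N/mm
Working load F = kδ = 1.2289·56 = 68.821 N
C = 49.0/4.8 = 10.2083; K_W = (4C−1)/(4C−4)+0.615/C = 1.1417
τ_max = K_W·8FD/(πd³) = 1.1417·77.649 = 88.651 MPa
τ_max ≤ 108 MPa → acceptable

(a) 19 coils; (b) YES, τ_max = 88.7 MPa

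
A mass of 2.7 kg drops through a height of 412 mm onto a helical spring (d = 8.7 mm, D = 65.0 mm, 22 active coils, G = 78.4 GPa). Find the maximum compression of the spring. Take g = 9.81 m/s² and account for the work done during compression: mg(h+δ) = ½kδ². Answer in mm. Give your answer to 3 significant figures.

51.4 mm

k = Gd⁴/(8D³N_a) = (78.4×10³)(8.7⁴)/(8·65.0³·22) = 9.2927 N/mm
W = mg = 2.7 × 9.81 = 26.487 N
½kδ² − Wδ − Wh = 0 → δ = (W + √(W² + 2kWh))/k
δ = (26.487 + √(701.56 + 202815))/9.2927 = (26.487 + 451.13)/9.2927 = 51.397 mm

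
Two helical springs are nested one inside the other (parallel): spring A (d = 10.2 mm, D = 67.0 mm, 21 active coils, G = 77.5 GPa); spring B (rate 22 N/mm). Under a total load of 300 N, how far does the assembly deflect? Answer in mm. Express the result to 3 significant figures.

k_A = Gd⁴/(8D³N_a) = (77.5×10³)(10.2⁴)/(8·67.0³·21) = 16.602 N/mm
Parallel: k_eq = 16.602 + 22 = 38.602 N/mm
δ = F/k_eq = 300/38.602 = 7.7716 mm

7.77 mm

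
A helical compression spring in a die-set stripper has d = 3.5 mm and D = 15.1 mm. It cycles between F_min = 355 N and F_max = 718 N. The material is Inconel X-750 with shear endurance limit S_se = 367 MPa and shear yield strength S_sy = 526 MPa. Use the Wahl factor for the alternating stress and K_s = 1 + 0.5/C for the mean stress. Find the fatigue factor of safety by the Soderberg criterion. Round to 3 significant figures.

0.614

C = D/d = 15.1/3.5 = 4.3143; K_W = (4C−1)/(4C−4)+0.615/C = 1.3688; K_s = 1+0.5/C = 1.1159
F_a = (F_max−F_min)/2 = 181.5 N; F_m = (F_max+F_min)/2 = 536.5 N
τ_a = K_W·8F_aD/(πd³) = 1.3688 × 162.78 = 222.81 MPa
τ_m = K_s·8F_mD/(πd³) = 1.1159 × 481.15 = 536.92 MPa
Soderberg: 1/n_f = τ_a/S_se + τ_m/S_sy = 222.81/367 + 536.92/526 = 0.60712 + 1.02075 = 1.6279
n_f = 1/1.6279 = 0.6143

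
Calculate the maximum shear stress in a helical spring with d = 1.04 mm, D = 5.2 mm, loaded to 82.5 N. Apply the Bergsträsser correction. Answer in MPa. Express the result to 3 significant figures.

Spring index C = D/d = 5.2/1.04 = 5.0000
K_B = (4C+2)/(4C−3) = 22.000/17.000 = 1.2941
τ₀ = 8FD/(πd³) = 8·82.5·5.2/(π·1.04³) = 3432/3.5339 = 971.17 MPa
τ_max = K·τ₀ = 1.2941 × 971.17 = 1256.8 MPa

1260 MPa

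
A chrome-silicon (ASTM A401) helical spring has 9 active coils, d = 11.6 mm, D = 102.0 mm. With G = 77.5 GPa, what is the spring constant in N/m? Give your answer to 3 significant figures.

18400 N/m

k = Gd⁴/(8D³N_a) = (77.5×10³ × 11.6⁴) / (8 × 102.0³ × 9)
  = 1.40325e+09 / 7.6407e+07 = 18.365 N/mm = 18365 N/m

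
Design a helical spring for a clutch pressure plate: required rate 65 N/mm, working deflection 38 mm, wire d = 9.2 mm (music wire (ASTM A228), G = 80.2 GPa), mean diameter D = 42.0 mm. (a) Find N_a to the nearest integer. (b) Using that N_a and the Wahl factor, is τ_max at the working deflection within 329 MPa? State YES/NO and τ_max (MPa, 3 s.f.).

(a) 15 coils; (b) NO, τ_max = 454 MPa

N_a = Gd⁴/(8D³k) = (80.2×10³)(9.2⁴)/(8·42.0³·65) = 14.91 → N_a = 15
Actual rate k = Gd⁴/(8D³·15) = 64.624 N/mm
Working load F = kδ = 64.624·38 = 2455.7 N
C = 42.0/9.2 = 4.5652; K_W = (4C−1)/(4C−4)+0.615/C = 1.3451
τ_max = K_W·8FD/(πd³) = 1.3451·337.29 = 453.68 MPa
τ_max > 329 MPa → exceeds allowable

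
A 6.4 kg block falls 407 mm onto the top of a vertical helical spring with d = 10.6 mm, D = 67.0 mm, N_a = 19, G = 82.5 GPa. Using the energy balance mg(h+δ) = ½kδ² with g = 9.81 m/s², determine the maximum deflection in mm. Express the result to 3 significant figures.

k = Gd⁴/(8D³N_a) = (82.5×10³)(10.6⁴)/(8·67.0³·19) = 22.783 N/mm
W = mg = 6.4 × 9.81 = 62.784 N
½kδ² − Wδ − Wh = 0 → δ = (W + √(W² + 2kWh))/k
δ = (62.784 + √(3941.8 + 1.16435e+06))/22.783 = (62.784 + 1080.9)/22.783 = 50.198 mm

50.2 mm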